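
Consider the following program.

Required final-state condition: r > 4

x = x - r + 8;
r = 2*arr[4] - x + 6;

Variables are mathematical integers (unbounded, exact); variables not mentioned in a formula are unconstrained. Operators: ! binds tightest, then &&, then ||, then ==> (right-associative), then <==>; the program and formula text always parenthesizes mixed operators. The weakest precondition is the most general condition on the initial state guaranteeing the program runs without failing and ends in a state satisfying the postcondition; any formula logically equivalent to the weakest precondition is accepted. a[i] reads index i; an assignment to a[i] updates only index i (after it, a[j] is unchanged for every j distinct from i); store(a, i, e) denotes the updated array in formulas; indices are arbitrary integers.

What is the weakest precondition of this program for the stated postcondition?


Working backward. After the program, r > 4 must hold.
Before r := 2*arr[4] - x + 6: 2*arr[4] > x - 2
Before x := x - r + 8: 2*arr[4] + r > x + 6
Answer: WP = 2*arr[4] + r > x + 6


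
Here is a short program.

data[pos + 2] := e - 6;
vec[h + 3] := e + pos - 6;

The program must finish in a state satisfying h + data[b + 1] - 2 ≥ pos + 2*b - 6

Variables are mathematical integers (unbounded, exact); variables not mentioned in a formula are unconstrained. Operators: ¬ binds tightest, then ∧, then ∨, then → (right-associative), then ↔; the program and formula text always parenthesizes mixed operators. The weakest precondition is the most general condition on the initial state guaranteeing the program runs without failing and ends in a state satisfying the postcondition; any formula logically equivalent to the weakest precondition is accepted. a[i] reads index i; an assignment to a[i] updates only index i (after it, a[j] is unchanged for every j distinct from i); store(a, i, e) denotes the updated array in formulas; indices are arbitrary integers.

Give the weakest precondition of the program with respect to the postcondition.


Working backward. After the program, the postcondition h + data[b + 1] - 2 ≥ pos + 2*b - 6 must hold; in canonical form it is data[b + 1] + h ≥ 2*b + pos - 4.
Before vec[h + 3] := e + pos - 6: data[b + 1] + h ≥ 2*b + pos - 4
Before data[pos + 2] := e - 6: store(data, pos + 2, e - 6)[b + 1] + h ≥ 2*b + pos - 4
Answer: WP = store(data, pos + 2, e - 6)[b + 1] + h ≥ 2*b + pos - 4


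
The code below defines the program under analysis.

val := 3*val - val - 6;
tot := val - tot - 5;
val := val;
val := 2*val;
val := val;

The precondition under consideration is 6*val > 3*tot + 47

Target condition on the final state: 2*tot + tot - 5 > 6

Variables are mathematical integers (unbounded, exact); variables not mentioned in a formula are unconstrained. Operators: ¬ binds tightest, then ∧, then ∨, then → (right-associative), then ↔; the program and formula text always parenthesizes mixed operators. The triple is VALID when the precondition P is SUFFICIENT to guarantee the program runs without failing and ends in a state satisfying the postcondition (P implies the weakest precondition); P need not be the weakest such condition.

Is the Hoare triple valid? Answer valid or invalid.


Working backward. After the program, the postcondition 2*tot + tot - 5 > 6 must hold; in canonical form it is 3*tot > 11.
Before val := val: 3*tot > 11
Before val := 2*val: 3*tot > 11
Before val := val: 3*tot > 11
Before tot := val - tot - 5: 3*val > 3*tot + 26
Before val := 3*val - val - 6: 6*val > 3*tot + 44
The weakest precondition is 6*val > 3*tot + 44.
Check whether 6*val > 3*tot + 47 implies it.
Every state satisfying the precondition satisfies the weakest precondition: the implication holds.
Answer: valid


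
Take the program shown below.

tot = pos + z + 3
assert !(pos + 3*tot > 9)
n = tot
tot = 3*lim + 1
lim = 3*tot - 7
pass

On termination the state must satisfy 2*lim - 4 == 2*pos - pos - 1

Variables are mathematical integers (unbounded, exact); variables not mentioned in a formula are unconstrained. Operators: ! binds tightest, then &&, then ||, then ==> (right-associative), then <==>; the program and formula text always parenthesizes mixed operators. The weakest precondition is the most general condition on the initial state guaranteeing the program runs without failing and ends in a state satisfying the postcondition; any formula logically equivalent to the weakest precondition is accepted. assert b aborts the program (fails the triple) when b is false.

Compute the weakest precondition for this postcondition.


Working backward. After the program, the postcondition 2*lim - 4 == 2*pos - pos - 1 must hold; in canonical form it is 2*lim == pos + 3.
Before skip: 2*lim == pos + 3
Before lim := 3*tot - 7: 6*tot == pos + 17
Before tot := 3*lim + 1: 18*lim == pos + 11
Before n := tot: 18*lim == pos + 11
Before assert !(pos + 3*tot > 9): (!(pos + 3*tot > 9)) && 18*lim == pos + 11
Before tot := pos + z + 3: (!(4*pos + 3*z > 0)) && 18*lim == pos + 11
Answer: WP = (!(4*pos + 3*z > 0)) && 18*lim == pos + 11


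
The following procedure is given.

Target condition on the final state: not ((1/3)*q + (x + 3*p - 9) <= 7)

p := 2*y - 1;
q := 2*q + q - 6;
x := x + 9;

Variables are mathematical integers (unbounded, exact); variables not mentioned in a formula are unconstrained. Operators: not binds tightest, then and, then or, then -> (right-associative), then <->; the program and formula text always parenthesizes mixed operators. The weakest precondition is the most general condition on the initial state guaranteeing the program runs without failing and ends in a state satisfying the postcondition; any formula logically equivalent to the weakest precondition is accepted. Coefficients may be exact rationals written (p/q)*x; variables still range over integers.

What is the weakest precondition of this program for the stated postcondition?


Working backward. After the program, the postcondition not ((1/3)*q + (x + 3*p - 9) <= 7) must hold; in canonical form it is not (3*p + (1/3)*q + x <= 16).
Before x := x + 9: not (3*p + (1/3)*q + x <= 7)
Before q := 2*q + q - 6: not (3*p + q + x <= 9)
Before p := 2*y - 1: not (q + x + 6*y <= 12)
Answer: WP = not (q + x + 6*y <= 12)


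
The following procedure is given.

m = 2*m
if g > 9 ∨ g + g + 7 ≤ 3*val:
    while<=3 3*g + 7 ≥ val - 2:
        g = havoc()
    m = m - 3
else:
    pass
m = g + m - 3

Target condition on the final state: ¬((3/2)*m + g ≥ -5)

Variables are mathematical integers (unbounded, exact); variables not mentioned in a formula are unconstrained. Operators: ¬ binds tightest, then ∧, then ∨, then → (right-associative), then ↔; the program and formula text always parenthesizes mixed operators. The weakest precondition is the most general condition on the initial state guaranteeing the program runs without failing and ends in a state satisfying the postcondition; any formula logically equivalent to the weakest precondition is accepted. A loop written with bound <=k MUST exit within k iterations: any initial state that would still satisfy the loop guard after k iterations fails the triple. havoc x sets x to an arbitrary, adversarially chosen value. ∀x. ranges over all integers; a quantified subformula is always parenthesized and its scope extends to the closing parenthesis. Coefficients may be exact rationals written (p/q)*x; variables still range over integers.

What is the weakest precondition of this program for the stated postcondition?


Working backward. After the program, the postcondition ¬((3/2)*m + g ≥ -5) must hold; in canonical form it is ¬(g + (3/2)*m ≥ -5).
Before m := g + m - 3: ¬((5/2)*g + (3/2)*m ≥ -1/2)
Then branch requires (3*g ≥ val - 9 → (∀g_3. ((3*g_3 ≥ val - 9 → (∀g_2. ((3*g_2 ≥ val - 9 → (∀g_1. ((¬(3*g_1 ≥ val - 9)) ∧ (¬((5/2)*g_1 + (3/2)*m ≥ 4))))) ∧ ((¬(3*g_2 ≥ val - 9)) → (¬((5/2)*g_2 + (3/2)*m ≥ 4)))))) ∧ ((¬(3*g_3 ≥ val - 9)) → (¬((5/2)*g_3 + (3/2)*m ≥ 4)))))) ∧ ((¬(3*g ≥ val - 9)) → (¬((5/2)*g + (3/2)*m ≥ 4))); else branch requires ¬((5/2)*g + (3/2)*m ≥ -1/2).
Before the if: ((g > 9 ∨ 2*g ≤ 3*val - 7) → ((3*g ≥ val - 9 → (∀g_3. ((3*g_3 ≥ val - 9 → (∀g_2. ((3*g_2 ≥ val - 9 → (∀g_1. ((¬(3*g_1 ≥ val - 9)) ∧ (¬((5/2)*g_1 + (3/2)*m ≥ 4))))) ∧ ((¬(3*g_2 ≥ val - 9)) → (¬((5/2)*g_2 + (3/2)*m ≥ 4)))))) ∧ ((¬(3*g_3 ≥ val - 9)) → (¬((5/2)*g_3 + (3/2)*m ≥ 4)))))) ∧ ((¬(3*g ≥ val - 9)) → (¬((5/2)*g + (3/2)*m ≥ 4))))) ∧ ((¬(g > 9 ∨ 2*g ≤ 3*val - 7)) → (¬((5/2)*g + (3/2)*m ≥ -1/2)))
Before m := 2*m: ((g > 9 ∨ 2*g ≤ 3*val - 7) → ((3*g ≥ val - 9 → (∀g_3. ((3*g_3 ≥ val - 9 → (∀g_2. ((3*g_2 ≥ val - 9 → (∀g_1. ((¬(3*g_1 ≥ val - 9)) ∧ (¬((5/2)*g_1 + 3*m ≥ 4))))) ∧ ((¬(3*g_2 ≥ val - 9)) → (¬((5/2)*g_2 + 3*m ≥ 4)))))) ∧ ((¬(3*g_3 ≥ val - 9)) → (¬((5/2)*g_3 + 3*m ≥ 4)))))) ∧ ((¬(3*g ≥ val - 9)) → (¬((5/2)*g + 3*m ≥ 4))))) ∧ ((¬(g > 9 ∨ 2*g ≤ 3*val - 7)) → (¬((5/2)*g + 3*m ≥ -1/2)))
Answer: WP = ((g > 9 ∨ 2*g ≤ 3*val - 7) → ((3*g ≥ val - 9 → (∀g_3. ((3*g_3 ≥ val - 9 → (∀g_2. ((3*g_2 ≥ val - 9 → (∀g_1. ((¬(3*g_1 ≥ val - 9)) ∧ (¬((5/2)*g_1 + 3*m ≥ 4))))) ∧ ((¬(3*g_2 ≥ val - 9)) → (¬((5/2)*g_2 + 3*m ≥ 4)))))) ∧ ((¬(3*g_3 ≥ val - 9)) → (¬((5/2)*g_3 + 3*m ≥ 4)))))) ∧ ((¬(3*g ≥ val - 9)) → (¬((5/2)*g + 3*m ≥ 4))))) ∧ ((¬(g > 9 ∨ 2*g ≤ 3*val - 7)) → (¬((5/2)*g + 3*m ≥ -1/2)))


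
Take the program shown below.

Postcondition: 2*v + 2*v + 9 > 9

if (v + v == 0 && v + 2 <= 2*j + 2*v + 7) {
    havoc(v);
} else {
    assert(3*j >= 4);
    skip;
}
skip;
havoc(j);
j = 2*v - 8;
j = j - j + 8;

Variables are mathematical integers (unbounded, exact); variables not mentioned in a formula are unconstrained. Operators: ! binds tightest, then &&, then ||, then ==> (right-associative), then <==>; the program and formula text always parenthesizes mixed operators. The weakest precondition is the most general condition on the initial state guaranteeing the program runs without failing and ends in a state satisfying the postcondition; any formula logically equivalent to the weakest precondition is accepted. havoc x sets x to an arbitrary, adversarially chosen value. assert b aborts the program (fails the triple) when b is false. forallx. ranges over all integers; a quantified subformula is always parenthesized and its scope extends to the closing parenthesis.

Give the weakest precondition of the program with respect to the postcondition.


Working backward. After the program, the postcondition 2*v + 2*v + 9 > 9 must hold; in canonical form it is 4*v > 0.
Before j := j - j + 8: 4*v > 0
Before j := 2*v - 8: 4*v > 0
Before havoc j: 4*v > 0
Before skip: 4*v > 0
Then branch requires forall v_1. 4*v_1 > 0; else branch requires 3*j >= 4 && 4*v > 0.
Before the if: ((2*v == 0 && 2*j + v >= -5) ==> (forall v_1. 4*v_1 > 0)) && ((!(2*v == 0 && 2*j + v >= -5)) ==> (3*j >= 4 && 4*v > 0))
Answer: WP = ((2*v == 0 && 2*j + v >= -5) ==> (forall v_1. 4*v_1 > 0)) && ((!(2*v == 0 && 2*j + v >= -5)) ==> (3*j >= 4 && 4*v > 0))


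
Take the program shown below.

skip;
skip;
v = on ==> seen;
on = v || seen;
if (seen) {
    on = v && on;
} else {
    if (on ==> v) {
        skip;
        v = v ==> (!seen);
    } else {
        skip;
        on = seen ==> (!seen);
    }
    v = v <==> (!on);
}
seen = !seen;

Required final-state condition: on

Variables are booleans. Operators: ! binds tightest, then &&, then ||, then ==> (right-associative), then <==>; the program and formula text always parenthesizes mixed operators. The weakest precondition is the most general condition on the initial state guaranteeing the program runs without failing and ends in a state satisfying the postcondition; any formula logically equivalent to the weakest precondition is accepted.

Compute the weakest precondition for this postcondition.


Working backward. After the program, on must hold.
Before seen := !seen: on
Then branch requires v && on; else branch requires ((on ==> v) ==> on) && ((!(on ==> v)) ==> (seen ==> (!seen))).
Before the if: (seen ==> (v && on)) && ((!seen) ==> (((on ==> v) ==> on) && ((!(on ==> v)) ==> (seen ==> (!seen)))))
Before on := v || seen: (seen ==> (v && (v || seen))) && ((!seen) ==> ((((v || seen) ==> v) ==> (v || seen)) && ((!((v || seen) ==> v)) ==> (seen ==> (!seen)))))
Before v := on ==> seen: (seen ==> ((on ==> seen) && ((on ==> seen) || seen))) && ((!seen) ==> (((((on ==> seen) || seen) ==> (on ==> seen)) ==> ((on ==> seen) || seen)) && ((!(((on ==> seen) || seen) ==> (on ==> seen))) ==> (seen ==> (!seen)))))
Before skip: (seen ==> ((on ==> seen) && ((on ==> seen) || seen))) && ((!seen) ==> (((((on ==> seen) || seen) ==> (on ==> seen)) ==> ((on ==> seen) || seen)) && ((!(((on ==> seen) || seen) ==> (on ==> seen))) ==> (seen ==> (!seen)))))
Before skip: (seen ==> ((on ==> seen) && ((on ==> seen) || seen))) && ((!seen) ==> (((((on ==> seen) || seen) ==> (on ==> seen)) ==> ((on ==> seen) || seen)) && ((!(((on ==> seen) || seen) ==> (on ==> seen))) ==> (seen ==> (!seen)))))
Answer: WP = (seen ==> ((on ==> seen) && ((on ==> seen) || seen))) && ((!seen) ==> (((((on ==> seen) || seen) ==> (on ==> seen)) ==> ((on ==> seen) || seen)) && ((!(((on ==> seen) || seen) ==> (on ==> seen))) ==> (seen ==> (!seen)))))


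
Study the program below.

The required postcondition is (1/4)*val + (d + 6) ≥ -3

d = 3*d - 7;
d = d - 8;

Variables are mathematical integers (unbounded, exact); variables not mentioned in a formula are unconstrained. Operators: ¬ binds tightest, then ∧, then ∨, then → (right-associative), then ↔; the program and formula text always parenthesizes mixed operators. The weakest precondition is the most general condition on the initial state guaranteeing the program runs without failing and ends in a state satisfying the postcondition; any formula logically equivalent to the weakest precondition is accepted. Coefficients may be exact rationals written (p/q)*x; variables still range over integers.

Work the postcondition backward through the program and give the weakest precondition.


Working backward. After the program, the postcondition (1/4)*val + (d + 6) ≥ -3 must hold; in canonical form it is d + (1/4)*val ≥ -9.
Before d := d - 8: d + (1/4)*val ≥ -1
Before d := 3*d - 7: 3*d + (1/4)*val ≥ 6
Answer: WP = 3*d + (1/4)*val ≥ 6


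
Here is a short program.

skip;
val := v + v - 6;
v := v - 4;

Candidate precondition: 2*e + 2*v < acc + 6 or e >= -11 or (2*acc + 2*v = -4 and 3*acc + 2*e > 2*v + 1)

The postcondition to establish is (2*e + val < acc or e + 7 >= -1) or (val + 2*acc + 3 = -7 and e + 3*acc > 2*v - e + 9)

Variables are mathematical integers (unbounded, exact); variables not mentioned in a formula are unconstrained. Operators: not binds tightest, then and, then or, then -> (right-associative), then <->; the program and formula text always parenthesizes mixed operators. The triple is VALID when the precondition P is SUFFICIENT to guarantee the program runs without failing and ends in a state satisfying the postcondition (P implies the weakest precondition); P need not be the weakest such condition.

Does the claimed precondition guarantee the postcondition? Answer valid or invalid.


Working backward. After the program, the postcondition (2*e + val < acc or e + 7 >= -1) or (val + 2*acc + 3 = -7 and e + 3*acc > 2*v - e + 9) must hold; in canonical form it is 2*e + val < acc or e >= -8 or (2*acc + val = -10 and 3*acc + 2*e > 2*v + 9).
Before v := v - 4: 2*e + val < acc or e >= -8 or (2*acc + val = -10 and 3*acc + 2*e > 2*v + 1)
Before val := v + v - 6: 2*e + 2*v < acc + 6 or e >= -8 or (2*acc + 2*v = -4 and 3*acc + 2*e > 2*v + 1)
Before skip: 2*e + 2*v < acc + 6 or e >= -8 or (2*acc + 2*v = -4 and 3*acc + 2*e > 2*v + 1)
The weakest precondition is 2*e + 2*v < acc + 6 or e >= -8 or (2*acc + 2*v = -4 and 3*acc + 2*e > 2*v + 1).
Check whether 2*e + 2*v < acc + 6 or e >= -11 or (2*acc + 2*v = -4 and 3*acc + 2*e > 2*v + 1) implies it.
Countermodel: at the initial state acc = 22, e = -9, v = 23, the precondition holds but the weakest precondition fails.
Answer: invalid


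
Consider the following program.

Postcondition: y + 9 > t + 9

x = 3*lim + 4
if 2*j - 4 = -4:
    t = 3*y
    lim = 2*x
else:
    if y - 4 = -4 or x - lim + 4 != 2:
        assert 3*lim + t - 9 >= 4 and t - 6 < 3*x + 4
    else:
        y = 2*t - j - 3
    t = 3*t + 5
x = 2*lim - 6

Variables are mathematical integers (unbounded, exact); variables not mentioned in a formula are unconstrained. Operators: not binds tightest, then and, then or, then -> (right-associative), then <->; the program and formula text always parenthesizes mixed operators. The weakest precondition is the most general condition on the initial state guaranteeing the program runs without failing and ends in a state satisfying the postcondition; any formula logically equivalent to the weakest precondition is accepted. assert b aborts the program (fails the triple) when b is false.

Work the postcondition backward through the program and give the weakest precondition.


Working backward. After the program, the postcondition y + 9 > t + 9 must hold; in canonical form it is y > t.
Before x := 2*lim - 6: y > t
Then branch requires 2*y < 0; else branch requires ((y = 0 or x != lim - 2) -> (3*lim + t >= 13 and t < 3*x + 10 and y > 3*t + 5)) and ((not (y = 0 or x != lim - 2)) -> j + t < -8).
Before the if: (2*j = 0 -> 2*y < 0) and ((not (2*j = 0)) -> (((y = 0 or x != lim - 2) -> (3*lim + t >= 13 and t < 3*x + 10 and y > 3*t + 5)) and ((not (y = 0 or x != lim - 2)) -> j + t < -8)))
Before x := 3*lim + 4: (2*j = 0 -> 2*y < 0) and ((not (2*j = 0)) -> (((y = 0 or 2*lim != -6) -> (3*lim + t >= 13 and t < 9*lim + 22 and y > 3*t + 5)) and ((not (y = 0 or 2*lim != -6)) -> j + t < -8)))
Answer: WP = (2*j = 0 -> 2*y < 0) and ((not (2*j = 0)) -> (((y = 0 or 2*lim != -6) -> (3*lim + t >= 13 and t < 9*lim + 22 and y > 3*t + 5)) and ((not (y = 0 or 2*lim != -6)) -> j + t < -8)))


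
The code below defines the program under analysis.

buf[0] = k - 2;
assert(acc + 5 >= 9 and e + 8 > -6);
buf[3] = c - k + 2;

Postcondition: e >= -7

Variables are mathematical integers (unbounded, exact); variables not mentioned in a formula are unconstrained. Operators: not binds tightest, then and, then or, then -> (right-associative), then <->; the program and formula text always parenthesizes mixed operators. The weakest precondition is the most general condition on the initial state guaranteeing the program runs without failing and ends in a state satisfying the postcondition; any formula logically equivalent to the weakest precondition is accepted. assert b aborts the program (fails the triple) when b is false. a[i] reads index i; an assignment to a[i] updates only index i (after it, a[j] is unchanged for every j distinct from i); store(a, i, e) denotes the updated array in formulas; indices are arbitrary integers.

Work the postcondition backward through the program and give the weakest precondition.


Working backward. After the program, e >= -7 must hold.
Before buf[3] := c - k + 2: e >= -7
Before assert acc + 5 >= 9 and e + 8 > -6: acc >= 4 and e > -14 and e >= -7
Before buf[0] := k - 2: acc >= 4 and e > -14 and e >= -7
Answer: WP = acc >= 4 and e > -14 and e >= -7


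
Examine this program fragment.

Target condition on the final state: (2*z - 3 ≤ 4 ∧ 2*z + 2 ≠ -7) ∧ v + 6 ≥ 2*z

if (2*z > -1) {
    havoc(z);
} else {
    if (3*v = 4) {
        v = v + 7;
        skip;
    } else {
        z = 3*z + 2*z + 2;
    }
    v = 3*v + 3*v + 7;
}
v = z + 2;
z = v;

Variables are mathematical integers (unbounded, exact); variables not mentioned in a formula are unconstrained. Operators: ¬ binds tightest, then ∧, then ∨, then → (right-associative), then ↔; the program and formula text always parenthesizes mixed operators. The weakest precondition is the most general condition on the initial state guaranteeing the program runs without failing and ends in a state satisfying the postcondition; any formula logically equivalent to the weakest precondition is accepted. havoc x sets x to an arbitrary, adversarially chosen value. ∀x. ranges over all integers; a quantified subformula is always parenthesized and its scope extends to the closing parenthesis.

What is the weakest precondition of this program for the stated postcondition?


Working backward. After the program, the postcondition (2*z - 3 ≤ 4 ∧ 2*z + 2 ≠ -7) ∧ v + 6 ≥ 2*z must hold; in canonical form it is 2*z ≤ 7 ∧ 2*z ≠ -9 ∧ v ≥ 2*z - 6.
Before z := v: 2*v ≤ 7 ∧ 2*v ≠ -9 ∧ v ≤ 6
Before v := z + 2: 2*z ≤ 3 ∧ 2*z ≠ -13 ∧ z ≤ 4
Then branch requires ∀z_1. (2*z_1 ≤ 3 ∧ 2*z_1 ≠ -13 ∧ z_1 ≤ 4); else branch requires (3*v = 4 → (2*z ≤ 3 ∧ 2*z ≠ -13 ∧ z ≤ 4)) ∧ ((¬(3*v = 4)) → (10*z ≤ -1 ∧ 10*z ≠ -17 ∧ 5*z ≤ 2)).
Before the if: (2*z > -1 → (∀z_1. (2*z_1 ≤ 3 ∧ 2*z_1 ≠ -13 ∧ z_1 ≤ 4))) ∧ ((¬(2*z > -1)) → ((3*v = 4 → (2*z ≤ 3 ∧ 2*z ≠ -13 ∧ z ≤ 4)) ∧ ((¬(3*v = 4)) → (10*z ≤ -1 ∧ 10*z ≠ -17 ∧ 5*z ≤ 2))))
Answer: WP = (2*z > -1 → (∀z_1. (2*z_1 ≤ 3 ∧ 2*z_1 ≠ -13 ∧ z_1 ≤ 4))) ∧ ((¬(2*z > -1)) → ((3*v = 4 → (2*z ≤ 3 ∧ 2*z ≠ -13 ∧ z ≤ 4)) ∧ ((¬(3*v = 4)) → (10*z ≤ -1 ∧ 10*z ≠ -17 ∧ 5*z ≤ 2))))


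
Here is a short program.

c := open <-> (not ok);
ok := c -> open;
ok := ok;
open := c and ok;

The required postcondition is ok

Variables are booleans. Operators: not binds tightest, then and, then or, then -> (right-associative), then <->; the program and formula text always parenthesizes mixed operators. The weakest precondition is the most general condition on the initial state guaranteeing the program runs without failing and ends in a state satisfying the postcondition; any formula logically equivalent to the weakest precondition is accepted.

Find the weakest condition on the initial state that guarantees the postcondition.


Working backward. After the program, ok must hold.
Before open := c and ok: ok
Before ok := ok: ok
Before ok := c -> open: c -> open
Before c := open <-> (not ok): (open <-> (not ok)) -> open
Answer: WP = (open <-> (not ok)) -> open


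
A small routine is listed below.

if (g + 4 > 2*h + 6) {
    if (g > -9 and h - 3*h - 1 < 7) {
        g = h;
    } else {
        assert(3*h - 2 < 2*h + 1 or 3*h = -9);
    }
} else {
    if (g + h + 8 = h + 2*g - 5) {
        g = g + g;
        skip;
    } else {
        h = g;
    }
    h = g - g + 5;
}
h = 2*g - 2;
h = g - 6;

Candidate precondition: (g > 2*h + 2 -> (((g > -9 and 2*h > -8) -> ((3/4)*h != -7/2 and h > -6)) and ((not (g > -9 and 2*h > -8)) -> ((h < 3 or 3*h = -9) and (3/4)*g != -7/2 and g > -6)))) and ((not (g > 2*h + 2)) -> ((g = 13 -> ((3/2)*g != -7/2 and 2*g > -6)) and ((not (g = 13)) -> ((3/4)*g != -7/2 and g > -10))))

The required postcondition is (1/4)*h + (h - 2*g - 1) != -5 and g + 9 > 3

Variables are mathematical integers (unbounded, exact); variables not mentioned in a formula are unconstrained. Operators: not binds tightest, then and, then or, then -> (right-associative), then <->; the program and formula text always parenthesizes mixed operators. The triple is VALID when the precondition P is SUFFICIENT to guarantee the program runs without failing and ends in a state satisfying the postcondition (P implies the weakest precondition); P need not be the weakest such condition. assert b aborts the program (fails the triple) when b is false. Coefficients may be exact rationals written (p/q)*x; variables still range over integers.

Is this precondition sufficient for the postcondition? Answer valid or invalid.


Working backward. After the program, the postcondition (1/4)*h + (h - 2*g - 1) != -5 and g + 9 > 3 must hold; in canonical form it is (5/4)*h != 2*g - 4 and g > -6.
Before h := g - 6: (3/4)*g != -7/2 and g > -6
Before h := 2*g - 2: (3/4)*g != -7/2 and g > -6
Then branch requires ((g > -9 and 2*h > -8) -> ((3/4)*h != -7/2 and h > -6)) and ((not (g > -9 and 2*h > -8)) -> ((h < 3 or 3*h = -9) and (3/4)*g != -7/2 and g > -6)); else branch requires (g = 13 -> ((3/2)*g != -7/2 and 2*g > -6)) and ((not (g = 13)) -> ((3/4)*g != -7/2 and g > -6)).
Before the if: (g > 2*h + 2 -> (((g > -9 and 2*h > -8) -> ((3/4)*h != -7/2 and h > -6)) and ((not (g > -9 and 2*h > -8)) -> ((h < 3 or 3*h = -9) and (3/4)*g != -7/2 and g > -6)))) and ((not (g > 2*h + 2)) -> ((g = 13 -> ((3/2)*g != -7/2 and 2*g > -6)) and ((not (g = 13)) -> ((3/4)*g != -7/2 and g > -6))))
The weakest precondition is (g > 2*h + 2 -> (((g > -9 and 2*h > -8) -> ((3/4)*h != -7/2 and h > -6)) and ((not (g > -9 and 2*h > -8)) -> ((h < 3 or 3*h = -9) and (3/4)*g != -7/2 and g > -6)))) and ((not (g > 2*h + 2)) -> ((g = 13 -> ((3/2)*g != -7/2 and 2*g > -6)) and ((not (g = 13)) -> ((3/4)*g != -7/2 and g > -6)))).
Check whether (g > 2*h + 2 -> (((g > -9 and 2*h > -8) -> ((3/4)*h != -7/2 and h > -6)) and ((not (g > -9 and 2*h > -8)) -> ((h < 3 or 3*h = -9) and (3/4)*g != -7/2 and g > -6)))) and ((not (g > 2*h + 2)) -> ((g = 13 -> ((3/2)*g != -7/2 and 2*g > -6)) and ((not (g = 13)) -> ((3/4)*g != -7/2 and g > -10)))) implies it.
Countermodel: at the initial state g = -6, h = 0, the precondition holds but the weakest precondition fails.
Answer: invalid


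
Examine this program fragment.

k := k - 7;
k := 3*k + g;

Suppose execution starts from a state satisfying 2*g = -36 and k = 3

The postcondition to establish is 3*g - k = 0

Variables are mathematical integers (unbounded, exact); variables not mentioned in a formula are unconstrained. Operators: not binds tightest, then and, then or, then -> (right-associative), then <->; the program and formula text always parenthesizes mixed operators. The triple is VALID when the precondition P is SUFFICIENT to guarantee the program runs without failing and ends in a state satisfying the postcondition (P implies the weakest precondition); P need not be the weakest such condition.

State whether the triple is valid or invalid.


Working backward. After the program, the postcondition 3*g - k = 0 must hold; in canonical form it is 3*g = k.
Before k := 3*k + g: 2*g = 3*k
Before k := k - 7: 2*g = 3*k - 21
The weakest precondition is 2*g = 3*k - 21.
Check whether 2*g = -36 and k = 3 implies it.
Countermodel: at the initial state g = -18, k = 3, the precondition holds but the weakest precondition fails.
Answer: invalid


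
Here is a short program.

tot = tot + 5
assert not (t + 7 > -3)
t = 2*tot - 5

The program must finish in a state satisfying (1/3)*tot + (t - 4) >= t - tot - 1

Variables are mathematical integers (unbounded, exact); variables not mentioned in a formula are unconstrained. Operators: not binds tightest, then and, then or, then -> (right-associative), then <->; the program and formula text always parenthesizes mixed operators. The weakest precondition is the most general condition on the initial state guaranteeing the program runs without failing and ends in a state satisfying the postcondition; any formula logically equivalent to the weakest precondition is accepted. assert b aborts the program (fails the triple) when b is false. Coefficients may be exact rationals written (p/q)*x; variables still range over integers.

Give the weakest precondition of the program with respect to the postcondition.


Working backward. After the program, the postcondition (1/3)*tot + (t - 4) >= t - tot - 1 must hold; in canonical form it is (4/3)*tot >= 3.
Before t := 2*tot - 5: (4/3)*tot >= 3
Before assert not (t + 7 > -3): (not (t > -10)) and (4/3)*tot >= 3
Before tot := tot + 5: (not (t > -10)) and (4/3)*tot >= -11/3
Answer: WP = (not (t > -10)) and (4/3)*tot >= -11/3


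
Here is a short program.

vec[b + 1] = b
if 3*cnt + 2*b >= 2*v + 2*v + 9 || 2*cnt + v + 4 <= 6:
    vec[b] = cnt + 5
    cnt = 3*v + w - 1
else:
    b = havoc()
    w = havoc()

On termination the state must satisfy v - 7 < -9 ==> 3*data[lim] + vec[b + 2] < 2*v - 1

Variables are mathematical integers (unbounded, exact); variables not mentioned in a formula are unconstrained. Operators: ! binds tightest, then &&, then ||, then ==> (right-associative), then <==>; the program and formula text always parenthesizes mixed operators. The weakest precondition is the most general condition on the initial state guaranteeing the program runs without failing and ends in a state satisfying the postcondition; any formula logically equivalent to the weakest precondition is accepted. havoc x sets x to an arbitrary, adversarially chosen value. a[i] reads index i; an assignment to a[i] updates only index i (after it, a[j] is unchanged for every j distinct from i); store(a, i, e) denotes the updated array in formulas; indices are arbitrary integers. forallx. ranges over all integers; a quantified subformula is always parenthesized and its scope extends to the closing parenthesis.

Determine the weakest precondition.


Working backward. After the program, the postcondition v - 7 < -9 ==> 3*data[lim] + vec[b + 2] < 2*v - 1 must hold; in canonical form it is v < -2 ==> 3*data[lim] + vec[b + 2] < 2*v - 1.
Then branch requires v < -2 ==> 3*data[lim] + store(vec, b, cnt + 5)[b + 2] < 2*v - 1; else branch requires forall b_1. (v < -2 ==> 3*data[lim] + vec[b_1 + 2] < 2*v - 1).
Before the if: ((2*b + 3*cnt >= 4*v + 9 || 2*cnt + v <= 2) ==> (v < -2 ==> 3*data[lim] + store(vec, b, cnt + 5)[b + 2] < 2*v - 1)) && ((!(2*b + 3*cnt >= 4*v + 9 || 2*cnt + v <= 2)) ==> (forall b_1. (v < -2 ==> 3*data[lim] + vec[b_1 + 2] < 2*v - 1)))
Before vec[b + 1] := b: ((2*b + 3*cnt >= 4*v + 9 || 2*cnt + v <= 2) ==> (v < -2 ==> 3*data[lim] + store(store(vec, b + 1, b), b, cnt + 5)[b + 2] < 2*v - 1)) && ((!(2*b + 3*cnt >= 4*v + 9 || 2*cnt + v <= 2)) ==> (forall b_1. (v < -2 ==> 3*data[lim] + store(vec, b + 1, b)[b_1 + 2] < 2*v - 1)))
Answer: WP = ((2*b + 3*cnt >= 4*v + 9 || 2*cnt + v <= 2) ==> (v < -2 ==> 3*data[lim] + store(store(vec, b + 1, b), b, cnt + 5)[b + 2] < 2*v - 1)) && ((!(2*b + 3*cnt >= 4*v + 9 || 2*cnt + v <= 2)) ==> (forall b_1. (v < -2 ==> 3*data[lim] + store(vec, b + 1, b)[b_1 + 2] < 2*v - 1)))


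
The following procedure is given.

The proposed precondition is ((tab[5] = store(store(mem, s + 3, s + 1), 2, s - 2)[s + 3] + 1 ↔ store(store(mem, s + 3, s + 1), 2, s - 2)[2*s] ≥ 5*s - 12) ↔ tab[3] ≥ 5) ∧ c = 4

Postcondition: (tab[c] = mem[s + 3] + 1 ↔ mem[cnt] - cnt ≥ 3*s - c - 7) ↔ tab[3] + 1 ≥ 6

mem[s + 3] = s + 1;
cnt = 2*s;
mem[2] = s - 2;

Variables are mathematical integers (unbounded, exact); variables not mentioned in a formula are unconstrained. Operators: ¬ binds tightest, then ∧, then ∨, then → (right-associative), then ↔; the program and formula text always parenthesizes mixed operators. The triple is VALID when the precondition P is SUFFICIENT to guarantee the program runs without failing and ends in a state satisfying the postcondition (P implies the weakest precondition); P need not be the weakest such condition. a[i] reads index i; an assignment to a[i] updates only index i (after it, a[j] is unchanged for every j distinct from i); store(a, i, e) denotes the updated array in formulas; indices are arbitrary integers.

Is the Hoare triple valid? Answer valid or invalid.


Working backward. After the program, the postcondition (tab[c] = mem[s + 3] + 1 ↔ mem[cnt] - cnt ≥ 3*s - c - 7) ↔ tab[3] + 1 ≥ 6 must hold; in canonical form it is (tab[c] = mem[s + 3] + 1 ↔ mem[cnt] + c ≥ cnt + 3*s - 7) ↔ tab[3] ≥ 5.
Before mem[2] := s - 2: (tab[c] = store(mem, 2, s - 2)[s + 3] + 1 ↔ store(mem, 2, s - 2)[cnt] + c ≥ cnt + 3*s - 7) ↔ tab[3] ≥ 5
Before cnt := 2*s: (tab[c] = store(mem, 2, s - 2)[s + 3] + 1 ↔ store(mem, 2, s - 2)[2*s] + c ≥ 5*s - 7) ↔ tab[3] ≥ 5
Before mem[s + 3] := s + 1: (tab[c] = store(store(mem, s + 3, s + 1), 2, s - 2)[s + 3] + 1 ↔ store(store(mem, s + 3, s + 1), 2, s - 2)[2*s] + c ≥ 5*s - 7) ↔ tab[3] ≥ 5
The weakest precondition is (tab[c] = store(store(mem, s + 3, s + 1), 2, s - 2)[s + 3] + 1 ↔ store(store(mem, s + 3, s + 1), 2, s - 2)[2*s] + c ≥ 5*s - 7) ↔ tab[3] ≥ 5.
Check whether ((tab[5] = store(store(mem, s + 3, s + 1), 2, s - 2)[s + 3] + 1 ↔ store(store(mem, s + 3, s + 1), 2, s - 2)[2*s] ≥ 5*s - 12) ↔ tab[3] ≥ 5) ∧ c = 4 implies it.
Countermodel: at the initial state c = 4, mem = {[-40692] = -101743, [-20343] = 7, [2] = 7, [3] = 7, [4] = 7, [5] = 7, elsewhere 7}, s = -20346, tab = {[-40692] = 6, [-20343] = 6, [2] = 6, [3] = 4823, [4] = -20344, [5] = -20343, elsewhere 6}, the precondition holds but the weakest precondition fails.
Answer: invalid


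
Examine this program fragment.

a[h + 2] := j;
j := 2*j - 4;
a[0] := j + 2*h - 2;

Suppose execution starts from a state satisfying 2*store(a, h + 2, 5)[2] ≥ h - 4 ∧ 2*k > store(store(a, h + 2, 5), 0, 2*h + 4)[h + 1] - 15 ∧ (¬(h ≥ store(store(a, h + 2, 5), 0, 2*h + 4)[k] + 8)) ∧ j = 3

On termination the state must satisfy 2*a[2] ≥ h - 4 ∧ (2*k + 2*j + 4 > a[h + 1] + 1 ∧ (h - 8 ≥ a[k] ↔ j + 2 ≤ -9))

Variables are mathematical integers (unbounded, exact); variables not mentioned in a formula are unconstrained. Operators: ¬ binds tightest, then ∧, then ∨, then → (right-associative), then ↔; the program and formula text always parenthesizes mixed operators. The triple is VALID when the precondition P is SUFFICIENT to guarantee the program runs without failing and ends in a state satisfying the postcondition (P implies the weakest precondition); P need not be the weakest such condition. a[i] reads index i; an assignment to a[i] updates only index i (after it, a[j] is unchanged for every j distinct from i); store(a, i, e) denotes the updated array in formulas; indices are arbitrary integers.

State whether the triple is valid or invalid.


Working backward. After the program, the postcondition 2*a[2] ≥ h - 4 ∧ (2*k + 2*j + 4 > a[h + 1] + 1 ∧ (h - 8 ≥ a[k] ↔ j + 2 ≤ -9)) must hold; in canonical form it is 2*a[2] ≥ h - 4 ∧ 2*j + 2*k > a[h + 1] - 3 ∧ (h ≥ a[k] + 8 ↔ j ≤ -11).
Before a[0] := j + 2*h - 2: 2*a[2] ≥ h - 4 ∧ 2*j + 2*k > store(a, 0, 2*h + j - 2)[h + 1] - 3 ∧ (h ≥ store(a, 0, 2*h + j - 2)[k] + 8 ↔ j ≤ -11)
Before j := 2*j - 4: 2*a[2] ≥ h - 4 ∧ 4*j + 2*k > store(a, 0, 2*h + 2*j - 6)[h + 1] + 5 ∧ (h ≥ store(a, 0, 2*h + 2*j - 6)[k] + 8 ↔ 2*j ≤ -7)
Before a[h + 2] := j: 2*store(a, h + 2, j)[2] ≥ h - 4 ∧ 4*j + 2*k > store(store(a, h + 2, j), 0, 2*h + 2*j - 6)[h + 1] + 5 ∧ (h ≥ store(store(a, h + 2, j), 0, 2*h + 2*j - 6)[k] + 8 ↔ 2*j ≤ -7)
The weakest precondition is 2*store(a, h + 2, j)[2] ≥ h - 4 ∧ 4*j + 2*k > store(store(a, h + 2, j), 0, 2*h + 2*j - 6)[h + 1] + 5 ∧ (h ≥ store(store(a, h + 2, j), 0, 2*h + 2*j - 6)[k] + 8 ↔ 2*j ≤ -7).
Check whether 2*store(a, h + 2, 5)[2] ≥ h - 4 ∧ 2*k > store(store(a, h + 2, 5), 0, 2*h + 4)[h + 1] - 15 ∧ (¬(h ≥ store(store(a, h + 2, 5), 0, 2*h + 4)[k] + 8)) ∧ j = 3 implies it.
Countermodel: at the initial state a = {[-15813] = 15512, [0] = 6, [2] = 68, [62] = -31619, [63] = 6, elsewhere 6}, h = 61, j = 3, k = -15813, the precondition holds but the weakest precondition fails.
Answer: invalid


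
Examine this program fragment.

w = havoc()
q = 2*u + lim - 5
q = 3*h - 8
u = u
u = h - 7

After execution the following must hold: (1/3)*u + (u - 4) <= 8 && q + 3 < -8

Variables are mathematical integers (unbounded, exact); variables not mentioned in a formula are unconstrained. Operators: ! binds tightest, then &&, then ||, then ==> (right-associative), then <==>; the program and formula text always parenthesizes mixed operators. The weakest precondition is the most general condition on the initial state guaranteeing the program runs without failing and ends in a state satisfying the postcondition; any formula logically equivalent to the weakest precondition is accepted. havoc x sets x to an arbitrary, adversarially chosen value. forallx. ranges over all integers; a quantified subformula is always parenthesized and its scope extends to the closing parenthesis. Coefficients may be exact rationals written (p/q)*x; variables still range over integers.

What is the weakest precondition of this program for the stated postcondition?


Working backward. After the program, the postcondition (1/3)*u + (u - 4) <= 8 && q + 3 < -8 must hold; in canonical form it is (4/3)*u <= 12 && q < -11.
Before u := h - 7: (4/3)*h <= 64/3 && q < -11
Before u := u: (4/3)*h <= 64/3 && q < -11
Before q := 3*h - 8: (4/3)*h <= 64/3 && 3*h < -3
Before q := 2*u + lim - 5: (4/3)*h <= 64/3 && 3*h < -3
Before havoc w: (4/3)*h <= 64/3 && 3*h < -3
Answer: WP = (4/3)*h <= 64/3 && 3*h < -3


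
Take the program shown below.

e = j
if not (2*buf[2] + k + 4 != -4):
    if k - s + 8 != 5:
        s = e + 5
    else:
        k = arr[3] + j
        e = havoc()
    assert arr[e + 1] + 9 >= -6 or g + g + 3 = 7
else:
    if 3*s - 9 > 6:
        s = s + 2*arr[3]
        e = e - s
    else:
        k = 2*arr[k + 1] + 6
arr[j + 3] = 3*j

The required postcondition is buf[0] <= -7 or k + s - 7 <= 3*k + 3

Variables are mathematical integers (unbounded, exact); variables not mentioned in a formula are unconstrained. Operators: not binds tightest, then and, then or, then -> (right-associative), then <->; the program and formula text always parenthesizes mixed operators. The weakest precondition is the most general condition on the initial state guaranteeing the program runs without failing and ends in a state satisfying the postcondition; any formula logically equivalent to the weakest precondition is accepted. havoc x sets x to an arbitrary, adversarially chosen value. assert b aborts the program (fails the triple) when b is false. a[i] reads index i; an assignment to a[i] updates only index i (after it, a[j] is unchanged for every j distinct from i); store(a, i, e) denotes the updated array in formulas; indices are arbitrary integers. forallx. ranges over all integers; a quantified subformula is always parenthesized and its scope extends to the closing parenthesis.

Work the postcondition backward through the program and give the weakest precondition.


Working backward. After the program, the postcondition buf[0] <= -7 or k + s - 7 <= 3*k + 3 must hold; in canonical form it is buf[0] <= -7 or s <= 2*k + 10.
Before arr[j + 3] := 3*j: buf[0] <= -7 or s <= 2*k + 10
Then branch requires (k != s - 3 -> ((arr[e + 1] >= -15 or 2*g = 4) and (buf[0] <= -7 or e <= 2*k + 5))) and ((not (k != s - 3)) -> (forall e_1. ((arr[e_1 + 1] >= -15 or 2*g = 4) and (buf[0] <= -7 or s <= 2*arr[3] + 2*j + 10)))); else branch requires (3*s > 15 -> (buf[0] <= -7 or 2*arr[3] + s <= 2*k + 10)) and ((not (3*s > 15)) -> (buf[0] <= -7 or s <= 4*arr[k + 1] + 22)).
Before the if: ((not (2*buf[2] + k != -8)) -> ((k != s - 3 -> ((arr[e + 1] >= -15 or 2*g = 4) and (buf[0] <= -7 or e <= 2*k + 5))) and ((not (k != s - 3)) -> (forall e_1. ((arr[e_1 + 1] >= -15 or 2*g = 4) and (buf[0] <= -7 or s <= 2*arr[3] + 2*j + 10)))))) and (2*buf[2] + k != -8 -> ((3*s > 15 -> (buf[0] <= -7 or 2*arr[3] + s <= 2*k + 10)) and ((not (3*s > 15)) -> (buf[0] <= -7 or s <= 4*arr[k + 1] + 22))))
Before e := j: ((not (2*buf[2] + k != -8)) -> ((k != s - 3 -> ((arr[j + 1] >= -15 or 2*g = 4) and (buf[0] <= -7 or j <= 2*k + 5))) and ((not (k != s - 3)) -> (forall e_1. ((arr[e_1 + 1] >= -15 or 2*g = 4) and (buf[0] <= -7 or s <= 2*arr[3] + 2*j + 10)))))) and (2*buf[2] + k != -8 -> ((3*s > 15 -> (buf[0] <= -7 or 2*arr[3] + s <= 2*k + 10)) and ((not (3*s > 15)) -> (buf[0] <= -7 or s <= 4*arr[k + 1] + 22))))
Answer: WP = ((not (2*buf[2] + k != -8)) -> ((k != s - 3 -> ((arr[j + 1] >= -15 or 2*g = 4) and (buf[0] <= -7 or j <= 2*k + 5))) and ((not (k != s - 3)) -> (forall e_1. ((arr[e_1 + 1] >= -15 or 2*g = 4) and (buf[0] <= -7 or s <= 2*arr[3] + 2*j + 10)))))) and (2*buf[2] + k != -8 -> ((3*s > 15 -> (buf[0] <= -7 or 2*arr[3] + s <= 2*k + 10)) and ((not (3*s > 15)) -> (buf[0] <= -7 or s <= 4*arr[k + 1] + 22))))


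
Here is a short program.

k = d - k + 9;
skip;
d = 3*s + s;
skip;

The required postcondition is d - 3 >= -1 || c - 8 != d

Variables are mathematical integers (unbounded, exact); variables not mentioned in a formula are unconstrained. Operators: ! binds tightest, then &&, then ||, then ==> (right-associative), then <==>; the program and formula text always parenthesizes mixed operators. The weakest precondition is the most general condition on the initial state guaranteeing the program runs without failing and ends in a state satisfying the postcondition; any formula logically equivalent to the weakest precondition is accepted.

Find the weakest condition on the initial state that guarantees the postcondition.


Working backward. After the program, the postcondition d - 3 >= -1 || c - 8 != d must hold; in canonical form it is d >= 2 || c != d + 8.
Before skip: d >= 2 || c != d + 8
Before d := 3*s + s: 4*s >= 2 || c != 4*s + 8
Before skip: 4*s >= 2 || c != 4*s + 8
Before k := d - k + 9: 4*s >= 2 || c != 4*s + 8
Answer: WP = 4*s >= 2 || c != 4*s + 8
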